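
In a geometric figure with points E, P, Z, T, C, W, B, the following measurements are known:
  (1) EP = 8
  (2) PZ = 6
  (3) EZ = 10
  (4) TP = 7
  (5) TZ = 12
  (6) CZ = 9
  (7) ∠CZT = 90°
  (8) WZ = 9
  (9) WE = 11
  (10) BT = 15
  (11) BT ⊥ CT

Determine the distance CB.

Step 1: By the law of cosines on triangle CZT: CT² = 9² + 12² − 2·9·12·cos(90°) = 225, so CT = 15.
Step 2: By the law of cosines on triangle CTB: CB² = 15² + 15² − 2·15·15·cos(90°) = 450, so CB = 15·√2.

Therefore, the length of CB = 15·√2.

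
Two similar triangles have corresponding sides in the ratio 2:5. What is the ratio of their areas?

Area scales with the square of linear dimensions. If every length is multiplied by 2/5, then the area is multiplied by (2/5)^2 = 4/25.
The area ratio is 4:25.

4:25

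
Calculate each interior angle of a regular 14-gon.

Each interior angle of a regular n-gon is (n - 2) * 180 / n.
For n = 14: (14 - 2) * 180 / 14 = 2160/14 = 1080/7 degrees.

1080/7 degrees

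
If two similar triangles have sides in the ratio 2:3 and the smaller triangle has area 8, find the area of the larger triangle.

For similar figures, the area ratio equals the square of the side ratio.
Side ratio (the smaller triangle to the larger triangle) = 2:3, so area ratio = 2^2:3^2 = 4:9.
If the area of the smaller triangle is 8, then the area of the larger triangle = 8 * (9/4) = 18.

18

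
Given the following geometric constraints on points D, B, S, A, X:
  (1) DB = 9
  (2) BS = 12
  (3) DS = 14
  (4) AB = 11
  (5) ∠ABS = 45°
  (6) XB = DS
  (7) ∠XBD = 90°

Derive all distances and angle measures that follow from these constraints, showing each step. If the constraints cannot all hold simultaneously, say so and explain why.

The constraints are consistent.

From the given relations:
  XB = DS = 14

Step 1: From DB = 9, BX = 14, and ∠DBX = 90°, by the law of cosines:
  DX² = DB² + BX² - 2·DB·BX·cos(90°) = 81 + 196 - 0 = 277
  DX ≈ 16.64

Step 2: From SB = 12, BA = 11, and ∠SBA = 45°, by the law of cosines:
  SA² = SB² + BA² - 2·SB·BA·cos(45°) = 144 + 121 - 186.7 = 78.32
  SA ≈ 8.85

Step 3: From DB = 9, DS = 14, BS = 12, by the inverse law of cosines:
  cos(∠BDS) = (DB² + DS² - BS²) / (2·DB·DS)
  ∠BDS = 58.14°

Step 4: From BD = 9, BS = 12, DS = 14, by the inverse law of cosines:
  cos(∠DBS) = (BD² + BS² - DS²) / (2·BD·BS)
  ∠DBS = 82.28°

Step 5: From SB = 12, SD = 14, BD = 9, by the inverse law of cosines:
  cos(∠BSD) = (SB² + SD² - BD²) / (2·SB·SD)
  ∠BSD = 39.57°

Step 6: From DB = 9, DX = 16.64, BX = 14, by the inverse law of cosines:
  cos(∠BDX) = (DB² + DX² - BX²) / (2·DB·DX)
  ∠BDX = 57.26°

Step 7: From SA = 8.85, SB = 12, AB = 11, by the inverse law of cosines:
  cos(∠ASB) = (SA² + SB² - AB²) / (2·SA·SB)
  ∠ASB = 61.51°

Step 8: From AB = 11, AS = 8.85, BS = 12, by the inverse law of cosines:
  cos(∠BAS) = (AB² + AS² - BS²) / (2·AB·AS)
  ∠BAS = 73.49°

Step 9: From XB = 14, XD = 16.64, BD = 9, by the inverse law of cosines:
  cos(∠BXD) = (XB² + XD² - BD²) / (2·XB·XD)
  ∠BXD = 32.74°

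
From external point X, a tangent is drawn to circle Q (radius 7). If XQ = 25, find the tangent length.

Let T be the point of tangency. Then QT ⊥ XT (radius ⊥ tangent).
In right triangle QTX: QX² = QT² + XT²
25² = 7² + XT²
XT² = 576, XT = 24

24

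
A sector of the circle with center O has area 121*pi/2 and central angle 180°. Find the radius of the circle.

r² = 360 × 121*pi/2 / (π × 180) = 121, so r = 11.

11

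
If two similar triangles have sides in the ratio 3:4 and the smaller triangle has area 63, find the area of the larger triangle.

The ratio of areas of similar triangles = (side ratio)^2.
Side ratio = 3:4, so area ratio = 9:16.
Area of the larger triangle / Area of the smaller triangle = 16/9
Area of the larger triangle = 63 * 16/9 = 112

112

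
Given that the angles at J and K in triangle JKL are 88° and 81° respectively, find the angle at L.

By the triangle angle sum property, the three interior angles of any triangle add up to 180°.
We know angle J = 88° and angle K = 81°, so their sum is 169°.
Therefore angle L = 180° - 169° = 11°.

11 degrees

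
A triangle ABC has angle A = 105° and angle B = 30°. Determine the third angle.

The interior angles sum to 180°: angle C = 180 - 105 - 30 = 45°.
The triangle is obtuse (angles 105°, 30°, 45°).

45 degrees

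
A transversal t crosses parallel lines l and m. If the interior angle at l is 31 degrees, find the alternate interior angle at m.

Alternate interior angles lie on opposite sides of the transversal, between the parallel lines.
By the alternate interior angle theorem, they are equal: 31 degrees.

31 degrees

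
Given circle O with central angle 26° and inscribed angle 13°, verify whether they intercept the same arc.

By the inscribed angle theorem, if both angles subtend the same arc, the inscribed angle must be half the central angle.
Half of 26° = 13°, which equals the given inscribed angle of 13°.
Therefore, yes, they correspond to the same arc.

Yes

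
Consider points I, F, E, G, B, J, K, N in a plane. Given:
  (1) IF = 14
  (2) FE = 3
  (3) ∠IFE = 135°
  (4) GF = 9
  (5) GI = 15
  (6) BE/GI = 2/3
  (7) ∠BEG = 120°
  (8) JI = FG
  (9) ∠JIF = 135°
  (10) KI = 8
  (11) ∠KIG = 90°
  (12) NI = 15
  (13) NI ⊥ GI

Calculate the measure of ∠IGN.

Step 1: By the law of cosines on triangle GIN: GN² = 15² + 15² − 2·15·15·cos(90°) = 450, so GN = 15·√2.
Step 2: By the inverse law of cosines on triangle IGN: cos(∠IGN) = (15² + (15·√2)² − 15²) / (2·15·15·√2) = 450/636.4 = 0.7071, so ∠IGN = 45°.

Therefore, the measure of angle ∠IGN = 45°.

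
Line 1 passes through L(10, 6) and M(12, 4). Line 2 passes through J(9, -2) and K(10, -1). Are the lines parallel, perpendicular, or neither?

Slope of line 1: m1 = (4 - 6)/(12 - 10) = -2/2 = -1
Slope of line 2: m2 = (-1 - -2)/(10 - 9) = 1/1 = 1
Two lines are perpendicular when the product of their slopes is -1 (negative reciprocals).
m1 * m2 = (-1) * (1) = -1, confirming perpendicularity.

Perpendicular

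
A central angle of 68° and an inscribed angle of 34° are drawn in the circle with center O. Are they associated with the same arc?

By the inscribed angle theorem, if both angles subtend the same arc, the inscribed angle must be half the central angle.
Half of 68° = 34°, which equals the given inscribed angle of 34°.
Therefore, yes, they correspond to the same arc.

Yes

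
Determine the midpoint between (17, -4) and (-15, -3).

The midpoint is the average of the coordinates:
x: (17 + -15)/2 = 1
y: (-4 + -3)/2 = -7/2
Midpoint = (1, -7/2)

(1, -7/2)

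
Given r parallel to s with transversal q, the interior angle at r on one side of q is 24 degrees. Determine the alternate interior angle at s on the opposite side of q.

Alternate interior angles lie on opposite sides of the transversal, between the parallel lines.
By the alternate interior angle theorem, they are equal: 24 degrees.

24 degrees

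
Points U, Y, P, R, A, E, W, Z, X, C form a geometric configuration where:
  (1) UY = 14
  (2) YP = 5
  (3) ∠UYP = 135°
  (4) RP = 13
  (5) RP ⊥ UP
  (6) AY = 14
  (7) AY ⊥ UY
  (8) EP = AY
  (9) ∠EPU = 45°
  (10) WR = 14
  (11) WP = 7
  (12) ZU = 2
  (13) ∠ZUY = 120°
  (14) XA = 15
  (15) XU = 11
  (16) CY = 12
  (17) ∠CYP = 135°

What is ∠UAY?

Step 1: By the law of cosines on triangle AYU: AU² = 14² + 14² − 2·14·14·cos(90°) = 392, so AU = 14·√2.
Step 2: By the inverse law of cosines on triangle UAY: cos(∠UAY) = ((14·√2)² + 14² − 14²) / (2·14·√2·14) = 392/554.37 = 0.7071, so ∠UAY = 45°.

Therefore, the measure of angle ∠UAY = 45°.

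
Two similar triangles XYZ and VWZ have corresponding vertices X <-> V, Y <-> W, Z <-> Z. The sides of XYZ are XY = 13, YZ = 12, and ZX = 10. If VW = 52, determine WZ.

Similar triangles have proportional sides. Setting up the proportion:
VW / XY = WZ / YZ
52 / 13 = WZ / 12
WZ = 12 * 52 / 13 = 48.

48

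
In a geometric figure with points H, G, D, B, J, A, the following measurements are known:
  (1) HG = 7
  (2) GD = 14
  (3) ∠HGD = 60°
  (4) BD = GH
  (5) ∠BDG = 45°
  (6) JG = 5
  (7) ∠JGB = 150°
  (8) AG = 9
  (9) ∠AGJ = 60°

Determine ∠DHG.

Step 1: By the law of cosines on triangle HGD: HD² = 7² + 14² − 2·7·14·cos(60°) = 147, so HD = 7·√3.
Step 2: By the inverse law of cosines on triangle DHG: cos(∠DHG) = ((7·√3)² + 7² − 14²) / (2·7·√3·7) = 0/169.74 = 0, so ∠DHG = 90°.

Therefore, the measure of angle ∠DHG = 90°.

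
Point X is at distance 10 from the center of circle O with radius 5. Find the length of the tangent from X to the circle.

The tangent, radius, and line from the external point to the center form a right triangle.
The right angle is where the tangent meets the radius.
By the Pythagorean theorem: tangent² + 5² = 10²
tangent² = 100 - 25 = 75
tangent = 5*sqrt(3)

5*sqrt(3)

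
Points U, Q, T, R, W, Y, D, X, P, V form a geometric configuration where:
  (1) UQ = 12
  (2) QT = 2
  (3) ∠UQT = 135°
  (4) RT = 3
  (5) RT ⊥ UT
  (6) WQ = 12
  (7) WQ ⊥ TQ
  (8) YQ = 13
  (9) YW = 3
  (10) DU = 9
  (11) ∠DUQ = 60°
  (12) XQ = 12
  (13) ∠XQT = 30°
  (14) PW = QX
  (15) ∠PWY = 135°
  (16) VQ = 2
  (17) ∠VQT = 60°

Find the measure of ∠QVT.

Step 1: By the law of cosines on triangle VQT: VT² = 2² + 2² − 2·2·2·cos(60°) = 4, so VT = 2.
Step 2: By the inverse law of cosines on triangle QVT: cos(∠QVT) = (2² + 2² − 2²) / (2·2·2) = 4/8 = 0.5, so ∠QVT = 60°.

Therefore, the measure of angle ∠QVT = 60°.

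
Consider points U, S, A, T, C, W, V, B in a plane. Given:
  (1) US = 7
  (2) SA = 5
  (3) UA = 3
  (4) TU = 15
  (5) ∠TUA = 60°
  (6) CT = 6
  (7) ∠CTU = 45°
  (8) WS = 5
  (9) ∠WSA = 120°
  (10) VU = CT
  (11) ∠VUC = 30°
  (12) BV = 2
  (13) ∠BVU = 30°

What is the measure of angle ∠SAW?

Step 1: By the law of cosines on triangle ASW: AW² = 5² + 5² − 2·5·5·cos(120°) = 75, so AW = 5·√3.
Step 2: By the inverse law of cosines on triangle SAW: cos(∠SAW) = (5² + (5·√3)² − 5²) / (2·5·5·√3) = 75/86.6 = 0.866, so ∠SAW = 30°.

Therefore, the measure of angle ∠SAW = 30°.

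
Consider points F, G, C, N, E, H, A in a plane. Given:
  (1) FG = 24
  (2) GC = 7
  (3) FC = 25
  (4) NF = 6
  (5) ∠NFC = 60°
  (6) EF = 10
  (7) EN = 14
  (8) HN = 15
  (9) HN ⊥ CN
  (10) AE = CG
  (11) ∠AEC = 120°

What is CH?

Step 1: By the law of cosines on triangle CFN: CN² = 25² + 6² − 2·25·6·cos(60°) = 511, so CN ≈ 22.61.
Step 2: By the law of cosines on triangle CNH: CH² = 22.61² + 15² − 2·22.61·15·cos(90°) = 736, so CH = 4·√46.

Therefore, the length of CH = 4·√46.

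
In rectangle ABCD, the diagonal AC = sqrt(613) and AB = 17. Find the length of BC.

The diagonal of a rectangle forms a right triangle with the two sides.
Rearranging the Pythagorean theorem: missing side = sqrt(d^2 - known^2).
= sqrt(613 - 289) = sqrt(324) = 18.

18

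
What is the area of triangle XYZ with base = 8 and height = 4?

Area = (1/2)(8)(4) = 16

16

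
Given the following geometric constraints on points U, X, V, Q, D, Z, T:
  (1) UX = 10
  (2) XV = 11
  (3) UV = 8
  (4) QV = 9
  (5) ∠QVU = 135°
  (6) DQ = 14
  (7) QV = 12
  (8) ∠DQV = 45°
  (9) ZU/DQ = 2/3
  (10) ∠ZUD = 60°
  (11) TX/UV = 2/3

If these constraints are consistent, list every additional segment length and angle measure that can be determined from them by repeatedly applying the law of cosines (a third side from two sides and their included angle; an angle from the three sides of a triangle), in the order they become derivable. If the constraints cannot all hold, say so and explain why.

These constraints are not satisfiable: (4) QV = 9 and (7) QV = 12 assign two different lengths to the same segment. No planar figure meets all of them, so nothing further can be derived.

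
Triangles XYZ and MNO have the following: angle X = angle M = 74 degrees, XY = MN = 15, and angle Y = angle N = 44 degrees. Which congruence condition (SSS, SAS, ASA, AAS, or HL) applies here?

The given information provides:
angle X = angle M = 74 degrees, XY = MN = 15, and angle Y = angle N = 44 degrees
This matches the ASA congruence theorem.
Two pairs of corresponding angles and the included side are equal (Angle-Side-Angle).

ASA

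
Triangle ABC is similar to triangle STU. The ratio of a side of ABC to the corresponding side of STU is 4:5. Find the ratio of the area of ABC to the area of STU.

The ratio of areas of similar triangles equals the square of the side ratio.
Side ratio = 4:5
Area ratio = (4/5)^2 = 16/25 = 16:25

16:25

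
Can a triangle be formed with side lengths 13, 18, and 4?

Check the triangle inequality: 13 + 4 = 17 ≤ 18.
Since the sum of two sides does not exceed the third, no triangle can be formed.

No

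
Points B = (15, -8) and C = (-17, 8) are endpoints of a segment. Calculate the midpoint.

The midpoint is the point halfway along the segment.
Move half the horizontal distance: 15 + (-17 - 15)/2 = 15 + -32/2 = -1
Move half the vertical distance: -8 + (8 - -8)/2 = -8 + 16/2 = 0
Midpoint = (-1, 0)

(-1, 0)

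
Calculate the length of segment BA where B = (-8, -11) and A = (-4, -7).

d = sqrt((4)^2 + (4)^2) = sqrt(32) = 4*sqrt(2)

4*sqrt(2)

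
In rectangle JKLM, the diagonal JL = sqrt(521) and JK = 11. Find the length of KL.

The diagonal of a rectangle forms a right triangle with the two sides.
Rearranging the Pythagorean theorem: missing side = sqrt(d^2 - known^2).
= sqrt(521 - 121) = sqrt(400) = 20.

20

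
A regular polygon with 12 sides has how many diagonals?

The number of diagonals in an n-gon is n(n - 3)/2.
For n = 12: 12(12 - 3)/2 = 12 × 9 / 2 = 54.

54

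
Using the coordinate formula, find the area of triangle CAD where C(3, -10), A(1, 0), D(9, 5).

Shoelace: Area = (1/2)|3(0-5) + 1(5--10) + 9(-10-0)| = (1/2)(90) = 45

45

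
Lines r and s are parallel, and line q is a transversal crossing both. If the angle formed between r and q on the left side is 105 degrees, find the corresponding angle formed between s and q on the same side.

Corresponding angles formed by parallel lines and a transversal are equal.
The given angle is 105 degrees.
The corresponding angle = 105 degrees.

105 degrees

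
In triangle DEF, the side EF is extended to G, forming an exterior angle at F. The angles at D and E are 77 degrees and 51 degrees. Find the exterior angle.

By the exterior angle theorem, an exterior angle of a triangle equals the sum of the two remote interior angles.
Exterior angle = angle D + angle E
Exterior angle = 77 + 51 = 128 degrees

128 degrees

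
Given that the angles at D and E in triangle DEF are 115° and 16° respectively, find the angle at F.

The interior angles sum to 180°: angle F = 180 - 115 - 16 = 49°.
The triangle is obtuse (angles 115°, 16°, 49°).

49 degrees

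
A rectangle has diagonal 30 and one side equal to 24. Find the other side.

The diagonal of a rectangle forms a right triangle with the two sides.
Rearranging the Pythagorean theorem: missing side = sqrt(d^2 - known^2).
= sqrt(900 - 576) = sqrt(324) = 18.

18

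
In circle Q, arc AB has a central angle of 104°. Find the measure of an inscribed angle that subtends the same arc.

By the inscribed angle theorem, the inscribed angle is half the central angle.
Inscribed angle = 104° / 2 = 52°

52°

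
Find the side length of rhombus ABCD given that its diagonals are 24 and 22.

In a rhombus, the diagonals bisect each other perpendicularly, creating four congruent right triangles.
Each triangle has legs 12 (half of 24) and 11 (half of 22).
The hypotenuse of each right triangle is a side of the rhombus:
side = sqrt(12^2 + 11^2) = sqrt(265)

sqrt(265)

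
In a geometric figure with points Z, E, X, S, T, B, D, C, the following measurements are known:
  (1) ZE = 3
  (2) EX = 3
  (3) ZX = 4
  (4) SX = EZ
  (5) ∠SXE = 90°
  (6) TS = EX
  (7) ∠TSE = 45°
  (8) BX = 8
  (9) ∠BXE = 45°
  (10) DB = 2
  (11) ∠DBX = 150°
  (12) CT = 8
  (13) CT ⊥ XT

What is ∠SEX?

From the given relations: SX = EZ = 3.
Step 1: By the law of cosines on triangle EXS: ES² = 3² + 3² − 2·3·3·cos(90°) = 18, so ES = 3·√2.
Step 2: By the inverse law of cosines on triangle SEX: cos(∠SEX) = ((3·√2)² + 3² − 3²) / (2·3·√2·3) = 18/25.46 = 0.7071, so ∠SEX = 45°.

Therefore, the measure of angle ∠SEX = 45°.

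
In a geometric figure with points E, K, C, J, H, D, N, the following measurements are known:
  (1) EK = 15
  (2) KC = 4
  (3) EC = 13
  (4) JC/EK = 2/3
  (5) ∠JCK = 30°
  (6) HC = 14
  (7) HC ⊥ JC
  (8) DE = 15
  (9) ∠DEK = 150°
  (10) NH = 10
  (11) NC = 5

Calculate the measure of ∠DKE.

Step 1: By the law of cosines on triangle KED: KD² = 15² + 15² − 2·15·15·cos(150°) = 839.71, so KD ≈ 28.98.
Step 2: By the inverse law of cosines on triangle DKE: cos(∠DKE) = (28.98² + 15² − 15²) / (2·28.98·15) = 839.71/869.33 = 0.9659, so ∠DKE = 15°.

Therefore, the measure of angle ∠DKE = 15°.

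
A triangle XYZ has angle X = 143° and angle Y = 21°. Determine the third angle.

angle Z = 180 - 143 - 21 = 16 degrees.

16 degrees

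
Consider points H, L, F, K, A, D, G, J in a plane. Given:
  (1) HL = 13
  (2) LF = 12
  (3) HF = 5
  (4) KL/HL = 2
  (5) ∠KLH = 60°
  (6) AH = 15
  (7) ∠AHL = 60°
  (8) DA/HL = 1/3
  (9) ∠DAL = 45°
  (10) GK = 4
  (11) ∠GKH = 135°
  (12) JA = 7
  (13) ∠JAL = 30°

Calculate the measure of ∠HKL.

From the given relations: KL = 2·HL = 2·13 = 26.
Step 1: By the law of cosines on triangle KLH: KH² = 26² + 13² − 2·26·13·cos(60°) = 507, so KH = 13·√3.
Step 2: By the inverse law of cosines on triangle HKL: cos(∠HKL) = ((13·√3)² + 26² − 13²) / (2·13·√3·26) = 1014/1170.87 = 0.866, so ∠HKL = 30°.

Therefore, the measure of angle ∠HKL = 30°.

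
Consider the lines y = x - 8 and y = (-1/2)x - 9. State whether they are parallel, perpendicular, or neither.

Slope of line 1: m1 = 1
Slope of line 2: m2 = -1/2
m1 != m2 and m1*m2 = -1/2 != -1. Neither.

Neither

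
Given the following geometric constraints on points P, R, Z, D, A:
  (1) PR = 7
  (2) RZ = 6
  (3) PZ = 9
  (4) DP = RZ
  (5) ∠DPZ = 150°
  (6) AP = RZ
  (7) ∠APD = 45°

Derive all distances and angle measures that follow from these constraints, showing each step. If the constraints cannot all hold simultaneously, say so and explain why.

The constraints are consistent.

From the given relations:
  DP = RZ = 6
  AP = RZ = 6

Step 1: From ZP = 9, PD = 6, and ∠ZPD = 150°, by the law of cosines:
  ZD² = ZP² + PD² - 2·ZP·PD·cos(150°) = 81 + 36 + 93.53 = 210.5
  ZD ≈ 14.51

Step 2: From DP = 6, PA = 6, and ∠DPA = 45°, by the law of cosines:
  DA² = DP² + PA² - 2·DP·PA·cos(45°) = 36 + 36 - 50.91 = 21.09
  DA ≈ 4.59

Step 3: From PR = 7, PZ = 9, RZ = 6, by the inverse law of cosines:
  cos(∠RPZ) = (PR² + PZ² - RZ²) / (2·PR·PZ)
  ∠RPZ = 41.75°

Step 4: From RP = 7, RZ = 6, PZ = 9, by the inverse law of cosines:
  cos(∠PRZ) = (RP² + RZ² - PZ²) / (2·RP·RZ)
  ∠PRZ = 87.27°

Step 5: From ZP = 9, ZR = 6, PR = 7, by the inverse law of cosines:
  cos(∠PZR) = (ZP² + ZR² - PR²) / (2·ZP·ZR)
  ∠PZR = 50.98°

Step 6: From ZD = 14.51, ZP = 9, DP = 6, by the inverse law of cosines:
  cos(∠DZP) = (ZD² + ZP² - DP²) / (2·ZD·ZP)
  ∠DZP = 11.93°

Step 7: From DA = 4.59, DP = 6, AP = 6, by the inverse law of cosines:
  cos(∠ADP) = (DA² + DP² - AP²) / (2·DA·DP)
  ∠ADP = 67.5°

Step 8: From DP = 6, DZ = 14.51, PZ = 9, by the inverse law of cosines:
  cos(∠PDZ) = (DP² + DZ² - PZ²) / (2·DP·DZ)
  ∠PDZ = 18.07°

Step 9: From AD = 4.59, AP = 6, DP = 6, by the inverse law of cosines:
  cos(∠DAP) = (AD² + AP² - DP²) / (2·AD·AP)
  ∠DAP = 67.5°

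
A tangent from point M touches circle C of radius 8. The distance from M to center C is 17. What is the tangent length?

The tangent, radius, and line from the external point to the center form a right triangle.
The right angle is where the tangent meets the radius.
By the Pythagorean theorem: tangent² + 8² = 17²
tangent² = 289 - 64 = 225
tangent = 15

15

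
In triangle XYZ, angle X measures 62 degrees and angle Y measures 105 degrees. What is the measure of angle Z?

Let angle Z = x. Then 62 + 105 + x = 180.
x = 180 - 167 = 13 degrees.

13 degrees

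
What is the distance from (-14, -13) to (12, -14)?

d = sqrt((12 - -14)^2 + (-14 - -13)^2)
d = sqrt(26^2 + -1^2)
d = sqrt(676 + 1)
d = sqrt(677)

sqrt(677)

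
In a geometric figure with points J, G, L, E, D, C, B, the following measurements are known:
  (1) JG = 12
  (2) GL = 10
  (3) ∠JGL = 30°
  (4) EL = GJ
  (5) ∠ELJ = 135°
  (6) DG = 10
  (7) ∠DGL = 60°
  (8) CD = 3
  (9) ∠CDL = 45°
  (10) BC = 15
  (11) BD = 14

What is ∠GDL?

Step 1: By the law of cosines on triangle DGL: DL² = 10² + 10² − 2·10·10·cos(60°) = 100, so DL = 10.
Step 2: By the inverse law of cosines on triangle GDL: cos(∠GDL) = (10² + 10² − 10²) / (2·10·10) = 100/200 = 0.5, so ∠GDL = 60°.

Therefore, the measure of angle ∠GDL = 60°.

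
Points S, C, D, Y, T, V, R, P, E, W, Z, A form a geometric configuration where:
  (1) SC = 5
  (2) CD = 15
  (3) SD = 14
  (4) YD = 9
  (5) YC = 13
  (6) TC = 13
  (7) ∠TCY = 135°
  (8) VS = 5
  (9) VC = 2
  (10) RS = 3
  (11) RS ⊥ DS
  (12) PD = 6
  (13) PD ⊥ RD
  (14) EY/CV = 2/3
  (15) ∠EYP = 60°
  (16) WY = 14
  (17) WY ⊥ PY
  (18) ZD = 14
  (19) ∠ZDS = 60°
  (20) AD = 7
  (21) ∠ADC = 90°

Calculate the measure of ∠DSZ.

Step 1: By the law of cosines on triangle SDZ: SZ² = 14² + 14² − 2·14·14·cos(60°) = 196, so SZ = 14.
Step 2: By the inverse law of cosines on triangle DSZ: cos(∠DSZ) = (14² + 14² − 14²) / (2·14·14) = 196/392 = 0.5, so ∠DSZ = 60°.

Therefore, the measure of angle ∠DSZ = 60°.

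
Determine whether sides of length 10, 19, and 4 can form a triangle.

No.
The triangle inequality is violated: 10 + 4 = 14 ≤ 19.
These lengths cannot form a triangle.

No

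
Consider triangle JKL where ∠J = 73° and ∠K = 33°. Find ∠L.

angle L = 180 - 73 - 33 = 74 degrees.

74 degrees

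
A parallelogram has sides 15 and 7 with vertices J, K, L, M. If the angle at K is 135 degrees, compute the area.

Area = 15 * 7 * sin(135°) = 105 * sqrt(2)/2 = 105*sqrt(2)/2

105*sqrt(2)/2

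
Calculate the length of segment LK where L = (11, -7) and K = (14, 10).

d = sqrt((14 - 11)^2 + (10 - -7)^2)
d = sqrt(3^2 + 17^2)
d = sqrt(9 + 289)
d = sqrt(298)

sqrt(298)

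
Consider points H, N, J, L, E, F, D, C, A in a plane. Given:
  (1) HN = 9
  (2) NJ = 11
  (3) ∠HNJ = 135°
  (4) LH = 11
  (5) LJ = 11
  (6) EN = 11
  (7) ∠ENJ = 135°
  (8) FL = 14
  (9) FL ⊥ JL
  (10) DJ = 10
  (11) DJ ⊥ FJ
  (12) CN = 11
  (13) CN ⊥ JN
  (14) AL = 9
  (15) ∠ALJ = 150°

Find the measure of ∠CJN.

Step 1: By the law of cosines on triangle JNC: JC² = 11² + 11² − 2·11·11·cos(90°) = 242, so JC = 11·√2.
Step 2: By the inverse law of cosines on triangle CJN: cos(∠CJN) = ((11·√2)² + 11² − 11²) / (2·11·√2·11) = 242/342.24 = 0.7071, so ∠CJN = 45°.

Therefore, the measure of angle ∠CJN = 45°.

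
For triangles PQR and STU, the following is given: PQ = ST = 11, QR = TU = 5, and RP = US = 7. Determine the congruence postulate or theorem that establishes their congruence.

The given information provides:
PQ = ST = 11, QR = TU = 5, and RP = US = 7
This matches the SSS congruence theorem.
All three pairs of corresponding sides are equal (Side-Side-Side).

SSS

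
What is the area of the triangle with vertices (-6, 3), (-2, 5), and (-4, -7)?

The Shoelace formula computes the area from vertex coordinates by summing cross products.
For vertices (-6,3), (-2,5), (-4,-7):
Signed sum = -6*5 - -2*3 + -2*-7 - -4*5 + -4*3 - -6*-7
= -24 + 34 + -54 = -44
Area = (1/2)|-44| = 22.

22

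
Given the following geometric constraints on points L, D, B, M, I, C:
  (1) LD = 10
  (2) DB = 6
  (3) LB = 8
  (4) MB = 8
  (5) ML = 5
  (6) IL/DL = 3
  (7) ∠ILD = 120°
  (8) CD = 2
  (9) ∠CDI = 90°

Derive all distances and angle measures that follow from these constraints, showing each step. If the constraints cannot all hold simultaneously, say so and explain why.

The constraints are consistent.

From the given relations:
  IL = 3·DL = 3·10 = 30

Step 1: From DL = 10, LI = 30, and ∠DLI = 120°, by the law of cosines:
  DI² = DL² + LI² - 2·DL·LI·cos(120°) = 100 + 900 + 300 = 1300
  DI = 10·√13

Step 2: From LB = 8, LD = 10, BD = 6, by the inverse law of cosines:
  cos(∠BLD) = (LB² + LD² - BD²) / (2·LB·LD)
  ∠BLD = 36.87°

Step 3: From LB = 8, LM = 5, BM = 8, by the inverse law of cosines:
  cos(∠BLM) = (LB² + LM² - BM²) / (2·LB·LM)
  ∠BLM = 71.79°

Step 4: From DB = 6, DL = 10, BL = 8, by the inverse law of cosines:
  cos(∠BDL) = (DB² + DL² - BL²) / (2·DB·DL)
  ∠BDL = 53.13°

Step 5: From BD = 6, BL = 8, DL = 10, by the inverse law of cosines:
  cos(∠DBL) = (BD² + BL² - DL²) / (2·BD·BL)
  ∠DBL = 90°

Step 6: From BL = 8, BM = 8, LM = 5, by the inverse law of cosines:
  cos(∠LBM) = (BL² + BM² - LM²) / (2·BL·BM)
  ∠LBM = 36.42°

Step 7: From MB = 8, ML = 5, BL = 8, by the inverse law of cosines:
  cos(∠BML) = (MB² + ML² - BL²) / (2·MB·ML)
  ∠BML = 71.79°

Step 8: From ID = 10·√13, DC = 2, and ∠IDC = 90°, by the law of cosines:
  IC² = ID² + DC² - 2·ID·DC·cos(90°) = 1300 + 4 - 0 = 1304
  IC ≈ 36.11

Step 9: From DI = 10·√13, DL = 10, IL = 30, by the inverse law of cosines:
  cos(∠IDL) = (DI² + DL² - IL²) / (2·DI·DL)
  ∠IDL = 46.1°

Step 10: From ID = 10·√13, IL = 30, DL = 10, by the inverse law of cosines:
  cos(∠DIL) = (ID² + IL² - DL²) / (2·ID·IL)
  ∠DIL = 13.9°

Step 11: From IC = 36.11, ID = 10·√13, CD = 2, by the inverse law of cosines:
  cos(∠CID) = (IC² + ID² - CD²) / (2·IC·ID)
  ∠CID = 3.17°

Step 12: From CD = 2, CI = 36.11, DI = 10·√13, by the inverse law of cosines:
  cos(∠DCI) = (CD² + CI² - DI²) / (2·CD·CI)
  ∠DCI = 86.83°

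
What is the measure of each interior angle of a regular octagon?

Each interior angle of a regular n-gon is (n - 2) * 180 / n.
For n = 8: (8 - 2) * 180 / 8 = 1080/8 = 135 degrees.

135 degrees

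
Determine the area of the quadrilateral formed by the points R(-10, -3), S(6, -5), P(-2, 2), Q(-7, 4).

The Shoelace formula works by pairing each vertex with the next (cycling back to the first).
For each pair, compute x_i*y_(i+1) - x_(i+1)*y_i:
  (-10*-5 - 6*-3) = 68
  (6*2 - -2*-5) = 2
  (-2*4 - -7*2) = 6
  (-7*-3 - -10*4) = 61
Taking half the absolute value of the total: Area = (1/2)(137) = 137/2.

137/2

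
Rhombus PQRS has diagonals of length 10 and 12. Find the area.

The diagonals of a rhombus divide it into four right triangles.
Each triangle has legs 10/ 2 = 5 and 12/2 = 6, so each has area (1/2)*5*6 = 15.
Four such triangles give total area = (d1 * d2) / 2 = 60.

60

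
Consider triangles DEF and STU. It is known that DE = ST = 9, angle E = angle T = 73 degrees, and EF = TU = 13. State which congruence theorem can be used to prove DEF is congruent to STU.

Consider the given information: DE = ST = 9, angle E = angle T = 73 degrees, and EF = TU = 13
This is not SSS or HL: SSS requires all three pairs of sides, but we don't have that. HL only applies to right triangles with matching hypotenuse and leg.
The correct criterion is SAS. Two pairs of corresponding sides and the included angle are equal (Side-Angle-Side).

SAS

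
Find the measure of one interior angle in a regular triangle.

Each interior angle of a regular n-gon is (n - 2) * 180 / n.
For n = 3: (3 - 2) * 180 / 3 = 180/3 = 60 degrees.

60 degrees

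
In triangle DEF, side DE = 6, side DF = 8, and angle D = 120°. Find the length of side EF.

When two sides and the included angle are known, the law of cosines gives the third side.
c^2 = a^2 + b^2 - 2ab cos(C) generalizes the Pythagorean theorem to non-right triangles.
Here: EF^2 = 36 + 64 - 96*(-1/2) = 148
EF = 2*sqrt(37)

2*sqrt(37)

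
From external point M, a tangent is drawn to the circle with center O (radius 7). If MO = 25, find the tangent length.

tangent = √(d² - r²) = √(25² - 7²) = √(625 - 49) = √576 = 24

24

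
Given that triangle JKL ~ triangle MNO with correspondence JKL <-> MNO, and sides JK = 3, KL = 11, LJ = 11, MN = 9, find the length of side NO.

k = 9/3 = 3. NO = 3 * 11 = 33.

33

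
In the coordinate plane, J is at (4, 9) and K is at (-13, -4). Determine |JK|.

d = sqrt((-13 - 4)^2 + (-4 - 9)^2)
d = sqrt(-17^2 + -13^2)
d = sqrt(289 + 169)
d = sqrt(458)

sqrt(458)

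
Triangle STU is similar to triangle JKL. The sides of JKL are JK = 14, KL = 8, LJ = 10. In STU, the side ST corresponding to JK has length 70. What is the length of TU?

Since the triangles are similar, the ratio of corresponding sides is constant.
Scale factor k = ST / JK = 70 / 14 = 5
TU = k * KL = 5 * 8 = 40

40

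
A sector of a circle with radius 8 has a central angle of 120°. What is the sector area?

The full circle has area πr² = π(8)² = 64*pi.
The sector covers 120° out of 360°, a fraction of 1/3.
Sector area = 64*pi × 1/3 = 64*pi/3.

64*pi/3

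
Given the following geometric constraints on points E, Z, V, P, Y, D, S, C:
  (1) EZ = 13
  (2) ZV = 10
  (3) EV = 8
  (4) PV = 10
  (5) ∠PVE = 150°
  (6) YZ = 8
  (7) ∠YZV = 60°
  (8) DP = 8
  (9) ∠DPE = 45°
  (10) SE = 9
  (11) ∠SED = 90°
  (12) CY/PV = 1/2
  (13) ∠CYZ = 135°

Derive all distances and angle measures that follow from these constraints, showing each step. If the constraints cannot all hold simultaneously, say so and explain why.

The constraints are consistent.

From the given relations:
  CY = 1/2·PV = 1/2·10 = 5

Step 1: From EV = 8, VP = 10, and ∠EVP = 150°, by the law of cosines:
  EP² = EV² + VP² - 2·EV·VP·cos(150°) = 64 + 100 + 138.6 = 302.6
  EP ≈ 17.39

Step 2: From ZY = 8, YC = 5, and ∠ZYC = 135°, by the law of cosines:
  ZC² = ZY² + YC² - 2·ZY·YC·cos(135°) = 64 + 25 + 56.57 = 145.6
  ZC ≈ 12.07

Step 3: From VZ = 10, ZY = 8, and ∠VZY = 60°, by the law of cosines:
  VY² = VZ² + ZY² - 2·VZ·ZY·cos(60°) = 100 + 64 - 80 = 84
  VY = 2·√21

Step 4: From EV = 8, EZ = 13, VZ = 10, by the inverse law of cosines:
  cos(∠VEZ) = (EV² + EZ² - VZ²) / (2·EV·EZ)
  ∠VEZ = 50.25°

Step 5: From ZE = 13, ZV = 10, EV = 8, by the inverse law of cosines:
  cos(∠EZV) = (ZE² + ZV² - EV²) / (2·ZE·ZV)
  ∠EZV = 37.96°

Step 6: From VE = 8, VZ = 10, EZ = 13, by the inverse law of cosines:
  cos(∠EVZ) = (VE² + VZ² - EZ²) / (2·VE·VZ)
  ∠EVZ = 91.79°

Step 7: From EP = 17.39, PD = 8, and ∠EPD = 45°, by the law of cosines:
  ED² = EP² + PD² - 2·EP·PD·cos(45°) = 302.6 + 64 - 196.8 = 169.8
  ED ≈ 13.03

Step 8: From EP = 17.39, EV = 8, PV = 10, by the inverse law of cosines:
  cos(∠PEV) = (EP² + EV² - PV²) / (2·EP·EV)
  ∠PEV = 16.71°

Step 9: From ZC = 12.07, ZY = 8, CY = 5, by the inverse law of cosines:
  cos(∠CZY) = (ZC² + ZY² - CY²) / (2·ZC·ZY)
  ∠CZY = 17.04°

Step 10: From VY = 2·√21, VZ = 10, YZ = 8, by the inverse law of cosines:
  cos(∠YVZ) = (VY² + VZ² - YZ²) / (2·VY·VZ)
  ∠YVZ = 49.11°

Step 11: From PE = 17.39, PV = 10, EV = 8, by the inverse law of cosines:
  cos(∠EPV) = (PE² + PV² - EV²) / (2·PE·PV)
  ∠EPV = 13.29°

Step 12: From YV = 2·√21, YZ = 8, VZ = 10, by the inverse law of cosines:
  cos(∠VYZ) = (YV² + YZ² - VZ²) / (2·YV·YZ)
  ∠VYZ = 70.89°

Step 13: From CY = 5, CZ = 12.07, YZ = 8, by the inverse law of cosines:
  cos(∠YCZ) = (CY² + CZ² - YZ²) / (2·CY·CZ)
  ∠YCZ = 27.96°

Step 14: From DE = 13.03, ES = 9, and ∠DES = 90°, by the law of cosines:
  DS² = DE² + ES² - 2·DE·ES·cos(90°) = 169.8 + 81 - 0 = 250.8
  DS ≈ 15.84

Step 15: From ED = 13.03, EP = 17.39, DP = 8, by the inverse law of cosines:
  cos(∠DEP) = (ED² + EP² - DP²) / (2·ED·EP)
  ∠DEP = 25.73°

Step 16: From DE = 13.03, DP = 8, EP = 17.39, by the inverse law of cosines:
  cos(∠EDP) = (DE² + DP² - EP²) / (2·DE·DP)
  ∠EDP = 109.27°

Step 17: From DE = 13.03, DS = 15.84, ES = 9, by the inverse law of cosines:
  cos(∠EDS) = (DE² + DS² - ES²) / (2·DE·DS)
  ∠EDS = 34.63°

Step 18: From SD = 15.84, SE = 9, DE = 13.03, by the inverse law of cosines:
  cos(∠DSE) = (SD² + SE² - DE²) / (2·SD·SE)
  ∠DSE = 55.37°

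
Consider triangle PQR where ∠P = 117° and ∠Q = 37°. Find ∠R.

angle R = 180 - 117 - 37 = 26 degrees.

26 degrees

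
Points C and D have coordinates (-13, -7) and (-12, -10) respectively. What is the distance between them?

d = sqrt((-12 - -13)^2 + (-10 - -7)^2)
d = sqrt(1^2 + -3^2)
d = sqrt(1 + 9)
d = sqrt(10)

sqrt(10)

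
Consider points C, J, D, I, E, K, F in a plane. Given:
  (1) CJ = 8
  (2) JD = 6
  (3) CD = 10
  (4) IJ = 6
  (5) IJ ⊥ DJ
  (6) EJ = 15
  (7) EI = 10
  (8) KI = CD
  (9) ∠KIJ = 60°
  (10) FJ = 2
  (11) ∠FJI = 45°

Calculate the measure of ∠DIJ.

Step 1: By the law of cosines on triangle IJD: ID² = 6² + 6² − 2·6·6·cos(90°) = 72, so ID = 6·√2.
Step 2: By the inverse law of cosines on triangle DIJ: cos(∠DIJ) = ((6·√2)² + 6² − 6²) / (2·6·√2·6) = 72/101.82 = 0.7071, so ∠DIJ = 45°.

Therefore, the measure of angle ∠DIJ = 45°.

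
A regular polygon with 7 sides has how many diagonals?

The number of diagonals in an n-gon is n(n - 3)/2.
For n = 7: 7(7 - 3)/2 = 7 × 4 / 2 = 14.

14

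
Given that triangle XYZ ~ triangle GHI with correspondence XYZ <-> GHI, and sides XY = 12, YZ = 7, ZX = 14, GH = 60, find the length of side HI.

Since the triangles are similar, the ratio of corresponding sides is constant.
Scale factor k = GH / XY = 60 / 12 = 5
HI = k * YZ = 5 * 7 = 35

35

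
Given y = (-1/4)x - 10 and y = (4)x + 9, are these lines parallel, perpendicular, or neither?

Slope of line 1: m1 = -1/4
Slope of line 2: m2 = 4
m1 * m2 = (-1/4) * (4) = -1 = -1, so the lines are perpendicular.

Perpendicular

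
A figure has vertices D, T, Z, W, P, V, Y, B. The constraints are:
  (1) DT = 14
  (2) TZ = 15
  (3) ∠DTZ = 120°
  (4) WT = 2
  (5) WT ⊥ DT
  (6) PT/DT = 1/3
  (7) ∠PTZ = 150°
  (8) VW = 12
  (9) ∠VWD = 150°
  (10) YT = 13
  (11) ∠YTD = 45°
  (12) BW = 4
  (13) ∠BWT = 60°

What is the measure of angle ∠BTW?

Step 1: By the law of cosines on triangle TWB: TB² = 2² + 4² − 2·2·4·cos(60°) = 12, so TB = 2·√3.
Step 2: By the inverse law of cosines on triangle BTW: cos(∠BTW) = ((2·√3)² + 2² − 4²) / (2·2·√3·2) = 0/13.86 = 0, so ∠BTW = 90°.

Therefore, the measure of angle ∠BTW = 90°.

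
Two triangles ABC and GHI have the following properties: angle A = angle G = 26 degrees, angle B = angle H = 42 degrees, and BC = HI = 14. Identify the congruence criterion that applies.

The given information matches AAS: Two pairs of corresponding angles and a non-included side are equal (Angle-Angle-Side).

AAS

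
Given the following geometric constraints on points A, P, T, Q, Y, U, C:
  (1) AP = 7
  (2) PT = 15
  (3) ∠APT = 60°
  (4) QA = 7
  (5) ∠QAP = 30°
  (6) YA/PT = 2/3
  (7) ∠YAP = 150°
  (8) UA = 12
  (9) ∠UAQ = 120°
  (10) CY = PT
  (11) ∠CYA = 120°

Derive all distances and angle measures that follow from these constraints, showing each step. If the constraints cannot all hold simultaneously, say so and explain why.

The constraints are consistent.

From the given relations:
  YA = 2/3·PT = 2/3·15 = 10
  CY = PT = 15

Step 1: From AP = 7, PT = 15, and ∠APT = 60°, by the law of cosines:
  AT² = AP² + PT² - 2·AP·PT·cos(60°) = 49 + 225 - 105 = 169
  AT = 13

Step 2: From AY = 10, YC = 15, and ∠AYC = 120°, by the law of cosines:
  AC² = AY² + YC² - 2·AY·YC·cos(120°) = 100 + 225 + 150 = 475
  AC = 5·√19

Step 3: From PA = 7, AQ = 7, and ∠PAQ = 30°, by the law of cosines:
  PQ² = PA² + AQ² - 2·PA·AQ·cos(30°) = 49 + 49 - 84.87 = 13.13
  PQ ≈ 3.62

Step 4: From PA = 7, AY = 10, and ∠PAY = 150°, by the law of cosines:
  PY² = PA² + AY² - 2·PA·AY·cos(150°) = 49 + 100 + 121.2 = 270.2
  PY ≈ 16.44

Step 5: From QA = 7, AU = 12, and ∠QAU = 120°, by the law of cosines:
  QU² = QA² + AU² - 2·QA·AU·cos(120°) = 49 + 144 + 84 = 277
  QU ≈ 16.64

Step 6: From AC = 5·√19, AY = 10, CY = 15, by the inverse law of cosines:
  cos(∠CAY) = (AC² + AY² - CY²) / (2·AC·AY)
  ∠CAY = 36.59°

Step 7: From AP = 7, AT = 13, PT = 15, by the inverse law of cosines:
  cos(∠PAT) = (AP² + AT² - PT²) / (2·AP·AT)
  ∠PAT = 92.2°

Step 8: From PA = 7, PQ = 3.62, AQ = 7, by the inverse law of cosines:
  cos(∠APQ) = (PA² + PQ² - AQ²) / (2·PA·PQ)
  ∠APQ = 75°

Step 9: From PA = 7, PY = 16.44, AY = 10, by the inverse law of cosines:
  cos(∠APY) = (PA² + PY² - AY²) / (2·PA·PY)
  ∠APY = 17.71°

Step 10: From TA = 13, TP = 15, AP = 7, by the inverse law of cosines:
  cos(∠ATP) = (TA² + TP² - AP²) / (2·TA·TP)
  ∠ATP = 27.8°

Step 11: From QA = 7, QP = 3.62, AP = 7, by the inverse law of cosines:
  cos(∠AQP) = (QA² + QP² - AP²) / (2·QA·QP)
  ∠AQP = 75°

Step 12: From QA = 7, QU = 16.64, AU = 12, by the inverse law of cosines:
  cos(∠AQU) = (QA² + QU² - AU²) / (2·QA·QU)
  ∠AQU = 38.64°

Step 13: From YA = 10, YP = 16.44, AP = 7, by the inverse law of cosines:
  cos(∠AYP) = (YA² + YP² - AP²) / (2·YA·YP)
  ∠AYP = 12.29°

Step 14: From UA = 12, UQ = 16.64, AQ = 7, by the inverse law of cosines:
  cos(∠AUQ) = (UA² + UQ² - AQ²) / (2·UA·UQ)
  ∠AUQ = 21.36°

Step 15: From CA = 5·√19, CY = 15, AY = 10, by the inverse law of cosines:
  cos(∠ACY) = (CA² + CY² - AY²) / (2·CA·CY)
  ∠ACY = 23.41°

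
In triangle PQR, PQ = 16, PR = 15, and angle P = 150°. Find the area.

Area = (1/2) * PQ * PR * sin(P)
Area = (1/2) * 16 * 15 * sin(150°)
Area = (1/2) * 16 * 15 * 1/2
Area = 60

60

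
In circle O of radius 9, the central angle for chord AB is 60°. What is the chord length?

Chord length = 2r sin(θ/2)
= 2 × 9 × sin(60°/2)
= 2 × 9 × sin(30°)
= 9

9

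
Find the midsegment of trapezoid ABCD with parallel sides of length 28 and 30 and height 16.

The midsegment of a trapezoid = (base1 + base2) / 2
midsegment = (28 + 30) / 2
midsegment = 58 / 2
midsegment = 29

29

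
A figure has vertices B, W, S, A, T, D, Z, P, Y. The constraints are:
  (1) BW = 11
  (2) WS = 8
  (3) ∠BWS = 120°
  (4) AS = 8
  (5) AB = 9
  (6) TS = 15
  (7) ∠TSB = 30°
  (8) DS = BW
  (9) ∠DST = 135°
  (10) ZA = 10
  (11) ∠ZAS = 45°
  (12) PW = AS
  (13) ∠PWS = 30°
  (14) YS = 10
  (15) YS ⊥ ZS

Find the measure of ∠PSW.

From the given relations: PW = AS = 8.
Step 1: By the law of cosines on triangle SWP: SP² = 8² + 8² − 2·8·8·cos(30°) = 17.15, so SP ≈ 4.14.
Step 2: By the inverse law of cosines on triangle PSW: cos(∠PSW) = (4.14² + 8² − 8²) / (2·4.14·8) = 17.15/66.26 = 0.2588, so ∠PSW = 75°.

Therefore, the measure of angle ∠PSW = 75°.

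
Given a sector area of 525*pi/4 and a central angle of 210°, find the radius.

The sector covers 210°/360° = 7/12 of the full circle.
Full circle area = 525*pi/4 / 7/12 = 225*pi.
Since full area = πr², we get r² = 225*pi/π = 225, so r = 15.

15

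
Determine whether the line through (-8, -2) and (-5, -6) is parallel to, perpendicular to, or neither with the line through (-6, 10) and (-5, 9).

Slope of line 1: m1 = (-6 - -2)/(-5 - -8) = -4/3 = -4/3
Slope of line 2: m2 = (9 - 10)/(-5 - -6) = -1/1 = -1
For parallel lines we need equal slopes: -4/3 != -1.
For perpendicular lines we need m1*m2 = -1: (-4/3)(-1) = 4/3 != -1.
Since neither condition holds, the lines are neither parallel nor perpendicular.

Neither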